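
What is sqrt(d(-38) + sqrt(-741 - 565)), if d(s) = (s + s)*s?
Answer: sqrt(2888 + I*sqrt(1306)) ≈ 53.741 + 0.3362*I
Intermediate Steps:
d(s) = 2*s**2 (d(s) = (2*s)*s = 2*s**2)
sqrt(d(-38) + sqrt(-741 - 565)) = sqrt(2*(-38)**2 + sqrt(-741 - 565)) = sqrt(2*1444 + sqrt(-1306)) = sqrt(2888 + I*sqrt(1306))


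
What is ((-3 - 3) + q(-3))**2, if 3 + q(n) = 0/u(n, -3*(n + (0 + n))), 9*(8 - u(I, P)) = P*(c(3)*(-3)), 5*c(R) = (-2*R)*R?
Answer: 81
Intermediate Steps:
c(R) = -2*R**2/5 (c(R) = ((-2*R)*R)/5 = (-2*R**2)/5 = -2*R**2/5)
u(I, P) = 8 - 6*P/5 (u(I, P) = 8 - P*-2/5*3**2*(-3)/9 = 8 - P*-2/5*9*(-3)/9 = 8 - P*(-18/5*(-3))/9 = 8 - P*54/(9*5) = 8 - 6*P/5)
q(n) = -3 (q(n) = -3 + 0/(8 - (-18)*(n + (0 + n))/5) = -3 + 0/(8 - (-18)*(n + n)/5) = -3 + 0/(8 - (-18)*2*n/5) = -3 + 0/(8 - (-36)*n/5) = -3 + 0/(8 + 36*n/5) = -3 + 0 = -3)
((-3 - 3) + q(-3))**2 = ((-3 - 3) - 3)**2 = (-6 - 3)**2 = (-9)**2 = 81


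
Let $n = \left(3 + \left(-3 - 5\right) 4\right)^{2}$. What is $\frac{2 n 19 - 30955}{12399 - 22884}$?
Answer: $- \frac{1003}{10485} \approx -0.09566$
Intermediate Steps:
$n = 841$ ($n = \left(3 - 32\right)^{2} = \left(-29\right)^{2} = 841$)
$\frac{2 n 19 - 30955}{12399 - 22884} = \frac{2 \cdot 841 \cdot 19 - 30955}{12399 - 22884} = \frac{1682 \cdot 19 - 30955}{-10485} = \left(31958 - 30955\right) \left(- \frac{1}{10485}\right) = 1003 \left(- \frac{1}{10485}\right) = - \frac{1003}{10485}$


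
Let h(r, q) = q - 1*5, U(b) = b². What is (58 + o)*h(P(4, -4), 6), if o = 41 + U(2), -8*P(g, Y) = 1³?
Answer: 103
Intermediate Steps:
P(g, Y) = -⅛ (P(g, Y) = -⅛*1³ = -⅛*1 = -⅛)
h(r, q) = -5 + q (h(r, q) = q - 5 = -5 + q)
o = 45 (o = 41 + 2² = 41 + 4 = 45)
(58 + o)*h(P(4, -4), 6) = (58 + 45)*(-5 + 6) = 103*1 = 103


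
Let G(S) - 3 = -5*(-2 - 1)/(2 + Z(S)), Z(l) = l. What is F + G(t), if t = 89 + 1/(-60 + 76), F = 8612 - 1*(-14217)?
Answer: 33266464/1457 ≈ 22832.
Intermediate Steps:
F = 22829 (F = 8612 + 14217 = 22829)
t = 1425/16 (t = 89 + 1/16 = 1425/16 ≈ 89.063)
G(S) = 3 + 15/(2 + S) (G(S) = 3 - 5*(-2 - 1)/(2 + S) = 3 - (-15)/(2 + S) = 3 + 15/(2 + S))
F + G(t) = 22829 + 3*(7 + 1425/16)/(2 + 1425/16) = 22829 + 3*(1537/16)/(1457/16) = 22829 + 3*(16/1457)*(1537/16) = 22829 + 4611/1457 = 33266464/1457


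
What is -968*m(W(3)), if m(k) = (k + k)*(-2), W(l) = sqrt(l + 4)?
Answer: 3872*sqrt(7) ≈ 10244.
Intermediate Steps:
W(l) = sqrt(4 + l)
m(k) = -4*k (m(k) = (2*k)*(-2) = -4*k)
-968*m(W(3)) = -(-3872)*sqrt(4 + 3) = -(-3872)*sqrt(7) = 3872*sqrt(7)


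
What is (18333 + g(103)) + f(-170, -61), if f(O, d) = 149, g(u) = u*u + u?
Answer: 29194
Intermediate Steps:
g(u) = u + u² (g(u) = u² + u = u + u²)
(18333 + g(103)) + f(-170, -61) = (18333 + 103*(1 + 103)) + 149 = (18333 + 103*104) + 149 = (18333 + 10712) + 149 = 29045 + 149 = 29194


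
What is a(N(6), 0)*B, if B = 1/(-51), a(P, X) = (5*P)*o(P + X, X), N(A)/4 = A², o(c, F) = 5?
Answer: -1200/17 ≈ -70.588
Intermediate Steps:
N(A) = 4*A²
a(P, X) = 25*P (a(P, X) = (5*P)*5 = 25*P)
B = -1/51 ≈ -0.019608
a(N(6), 0)*B = (25*(4*6²))*(-1/51) = (25*(4*36))*(-1/51) = (25*144)*(-1/51) = 3600*(-1/51) = -1200/17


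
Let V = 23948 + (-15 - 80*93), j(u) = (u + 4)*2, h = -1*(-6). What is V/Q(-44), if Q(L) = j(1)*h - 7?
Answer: 16493/53 ≈ 311.19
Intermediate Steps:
h = 6
j(u) = 8 + 2*u (j(u) = (4 + u)*2 = 8 + 2*u)
V = 16493 (V = 23948 + (-15 - 7440) = 23948 - 7455 = 16493)
Q(L) = 53 (Q(L) = (8 + 2*1)*6 - 7 = (8 + 2)*6 - 7 = 10*6 - 7 = 60 - 7 = 53)
V/Q(-44) = 16493/53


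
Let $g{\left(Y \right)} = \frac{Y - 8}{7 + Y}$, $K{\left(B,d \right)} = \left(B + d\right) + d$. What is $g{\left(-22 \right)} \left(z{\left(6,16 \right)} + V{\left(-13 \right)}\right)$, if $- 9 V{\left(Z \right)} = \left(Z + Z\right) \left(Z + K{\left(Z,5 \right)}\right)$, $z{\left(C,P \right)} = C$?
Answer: $- \frac{724}{9} \approx -80.444$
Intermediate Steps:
$K{\left(B,d \right)} = B + 2 d$
$V{\left(Z \right)} = - \frac{2 Z \left(10 + 2 Z\right)}{9}$ ($V{\left(Z \right)} = - \frac{\left(Z + Z\right) \left(Z + \left(Z + 2 \cdot 5\right)\right)}{9} = - \frac{2 Z \left(Z + \left(Z + 10\right)\right)}{9} = - \frac{2 Z \left(Z + \left(10 + Z\right)\right)}{9} = - \frac{2 Z \left(10 + 2 Z\right)}{9}$)
$g{\left(Y \right)} = \frac{-8 + Y}{7 + Y}$
$g{\left(-22 \right)} \left(z{\left(6,16 \right)} + V{\left(-13 \right)}\right) = \frac{-8 - 22}{7 - 22} \left(6 - - \frac{52 \left(5 - 13\right)}{9}\right) = \frac{1}{-15} \left(-30\right) \left(6 - \left(- \frac{52}{9}\right) \left(-8\right)\right) = \left(- \frac{1}{15}\right) \left(-30\right) \left(6 - \frac{416}{9}\right) = 2 \left(- \frac{362}{9}\right) = - \frac{724}{9}$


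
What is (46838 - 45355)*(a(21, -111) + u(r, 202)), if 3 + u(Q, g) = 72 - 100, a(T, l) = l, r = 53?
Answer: -210586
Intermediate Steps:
u(Q, g) = -31 (u(Q, g) = -3 + (72 - 100) = -3 - 28 = -31)
(46838 - 45355)*(a(21, -111) + u(r, 202)) = (46838 - 45355)*(-111 - 31) = 1483*(-142) = -210586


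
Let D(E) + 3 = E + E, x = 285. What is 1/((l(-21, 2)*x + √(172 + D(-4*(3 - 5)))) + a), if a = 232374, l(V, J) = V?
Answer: 226389/51251979136 - √185/51251979136 ≈ 4.4169e-6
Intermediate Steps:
D(E) = -3 + 2*E (D(E) = -3 + (E + E) = -3 + 2*E)
1/((l(-21, 2)*x + √(172 + D(-4*(3 - 5)))) + a) = 1/((-21*285 + √(172 + (-3 + 2*(-4*(3 - 5))))) + 232374) = 1/((-5985 + √(172 + (-3 + 2*(-4*(-2))))) + 232374) = 1/((-5985 + √(172 + (-3 + 2*8))) + 232374) = 1/((-5985 + √(172 + (-3 + 16))) + 232374) = 1/((-5985 + √(172 + 13)) + 232374) = 1/((-5985 + √185) + 232374) = 1/(226389 + √185)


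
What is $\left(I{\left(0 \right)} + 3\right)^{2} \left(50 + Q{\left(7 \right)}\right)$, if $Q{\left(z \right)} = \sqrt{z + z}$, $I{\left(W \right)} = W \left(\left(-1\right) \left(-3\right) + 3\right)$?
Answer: $450 + 9 \sqrt{14} \approx 483.67$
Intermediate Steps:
$I{\left(W \right)} = 6 W$ ($I{\left(W \right)} = W \left(3 + 3\right) = W 6 = 6 W$)
$Q{\left(z \right)} = \sqrt{2} \sqrt{z}$ ($Q{\left(z \right)} = \sqrt{2 z} = \sqrt{2} \sqrt{z}$)
$\left(I{\left(0 \right)} + 3\right)^{2} \left(50 + Q{\left(7 \right)}\right) = \left(6 \cdot 0 + 3\right)^{2} \left(50 + \sqrt{2} \sqrt{7}\right) = \left(0 + 3\right)^{2} \left(50 + \sqrt{14}\right) = 3^{2} \left(50 + \sqrt{14}\right) = 9 \left(50 + \sqrt{14}\right) = 450 + 9 \sqrt{14}$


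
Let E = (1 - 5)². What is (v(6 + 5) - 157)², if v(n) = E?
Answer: 19881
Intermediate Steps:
E = 16 (E = (-4)² = 16)
v(n) = 16
(v(6 + 5) - 157)² = (16 - 157)² = (-141)² = 19881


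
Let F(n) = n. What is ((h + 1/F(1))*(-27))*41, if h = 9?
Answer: -11070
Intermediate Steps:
((h + 1/F(1))*(-27))*41 = ((9 + 1/1)*(-27))*41 = ((9 + 1)*(-27))*41 = (10*(-27))*41 = -270*41 = -11070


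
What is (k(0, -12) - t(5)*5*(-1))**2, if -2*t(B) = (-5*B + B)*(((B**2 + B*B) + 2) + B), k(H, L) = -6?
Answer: 8088336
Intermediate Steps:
t(B) = 2*B*(2 + B + 2*B**2) (t(B) = -(-5*B + B)*(((B**2 + B*B) + 2) + B)/2 = -(-4*B)*(((B**2 + B**2) + 2) + B)/2 = -(-4*B)*((2*B**2 + 2) + B)/2 = -(-4*B)*((2 + 2*B**2) + B)/2 = -(-4*B)*(2 + B + 2*B**2)/2 = -(-2)*B*(2 + B + 2*B**2) = 2*B*(2 + B + 2*B**2))
(k(0, -12) - t(5)*5*(-1))**2 = (-6 - (2*5*(2 + 5 + 2*5**2))*5*(-1))**2 = (-6 - (2*5*(2 + 5 + 2*25))*5*(-1))**2 = (-6 - (2*5*(2 + 5 + 50))*5*(-1))**2 = (-6 - (2*5*57)*5*(-1))**2 = (-6 - 570*5*(-1))**2 = (-6 - 2850*(-1))**2 = (-6 - 1*(-2850))**2 = (-6 + 2850)**2 = 2844**2 = 8088336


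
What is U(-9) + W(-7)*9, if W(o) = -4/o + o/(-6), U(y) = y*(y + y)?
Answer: 2487/14 ≈ 177.64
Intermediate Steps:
U(y) = 2*y**2 (U(y) = y*(2*y) = 2*y**2)
W(o) = -4/o - o/6 (W(o) = -4/o + o*(-1/6) = -4/o - o/6)
U(-9) + W(-7)*9 = 2*(-9)**2 + (-4/(-7) - 1/6*(-7))*9 = 2*81 + (-4*(-1/7) + 7/6)*9 = 162 + (4/7 + 7/6)*9 = 162 + (73/42)*9 = 162 + 219/14 = 2487/14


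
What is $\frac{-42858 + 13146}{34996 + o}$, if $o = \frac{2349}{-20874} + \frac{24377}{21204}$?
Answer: $- \frac{115358741568}{135878236387} \approx -0.84899$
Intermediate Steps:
$o = \frac{4026643}{3882564}$ ($o = 2349 \left(- \frac{1}{20874}\right) + 24377 \cdot \frac{1}{21204} = - \frac{783}{6958} + \frac{1283}{1116} = \frac{4026643}{3882564} \approx 1.0371$)
$\frac{-42858 + 13146}{34996 + o} = \frac{-42858 + 13146}{34996 + \frac{4026643}{3882564}} = - \frac{29712}{\frac{135878236387}{3882564}} = \left(-29712\right) \frac{3882564}{135878236387} = - \frac{115358741568}{135878236387}$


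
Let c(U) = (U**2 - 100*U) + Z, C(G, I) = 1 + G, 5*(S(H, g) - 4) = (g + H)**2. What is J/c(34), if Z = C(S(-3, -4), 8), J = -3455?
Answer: 17275/11146 ≈ 1.5499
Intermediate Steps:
S(H, g) = 4 + (H + g)**2/5 (S(H, g) = 4 + (g + H)**2/5 = 4 + (H + g)**2/5)
Z = 74/5 (Z = 1 + (4 + (-3 - 4)**2/5) = 1 + (4 + (1/5)*(-7)**2) = 1 + (4 + (1/5)*49) = 1 + (4 + 49/5) = 1 + 69/5 = 74/5 ≈ 14.800)
c(U) = 74/5 + U**2 - 100*U (c(U) = (U**2 - 100*U) + 74/5 = 74/5 + U**2 - 100*U)
J/c(34) = -3455/(74/5 + 34**2 - 100*34) = -3455/(74/5 + 1156 - 3400) = -3455/(-11146/5) = -3455*(-5/11146) = 17275/11146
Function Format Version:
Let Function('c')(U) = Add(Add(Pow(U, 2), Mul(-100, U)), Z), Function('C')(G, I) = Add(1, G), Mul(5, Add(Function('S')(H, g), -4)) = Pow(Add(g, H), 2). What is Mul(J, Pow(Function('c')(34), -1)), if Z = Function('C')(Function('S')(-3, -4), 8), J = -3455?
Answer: Rational(17275, 11146) ≈ 1.5499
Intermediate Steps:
Function('S')(H, g) = Add(4, Mul(Rational(1, 5), Pow(Add(H, g), 2))) (Function('S')(H, g) = Add(4, Mul(Rational(1, 5), Pow(Add(g, H), 2))) = Add(4, Mul(Rational(1, 5), Pow(Add(H, g), 2))))
Z = Rational(74, 5) (Z = Add(1, Add(4, Mul(Rational(1, 5), Pow(Add(-3, -4), 2)))) = Add(1, Add(4, Mul(Rational(1, 5), Pow(-7, 2)))) = Add(1, Add(4, Mul(Rational(1, 5), 49))) = Add(1, Add(4, Rational(49, 5))) = Add(1, Rational(69, 5)) = Rational(74, 5) ≈ 14.800)
Function('c')(U) = Add(Rational(74, 5), Pow(U, 2), Mul(-100, U)) (Function('c')(U) = Add(Add(Pow(U, 2), Mul(-100, U)), Rational(74, 5)) = Add(Rational(74, 5), Pow(U, 2), Mul(-100, U)))
Mul(J, Pow(Function('c')(34), -1)) = Mul(-3455, Pow(Add(Rational(74, 5), Pow(34, 2), Mul(-100, 34)), -1)) = Mul(-3455, Pow(Add(Rational(74, 5), 1156, -3400), -1)) = Mul(-3455, Pow(Rational(-11146, 5), -1)) = Mul(-3455, Rational(-5, 11146)) = Rational(17275, 11146)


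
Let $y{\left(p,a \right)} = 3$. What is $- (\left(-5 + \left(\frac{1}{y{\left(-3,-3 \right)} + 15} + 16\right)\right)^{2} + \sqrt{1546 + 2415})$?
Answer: $- \frac{39601}{324} - \sqrt{3961} \approx -185.16$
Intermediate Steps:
$- (\left(-5 + \left(\frac{1}{y{\left(-3,-3 \right)} + 15} + 16\right)\right)^{2} + \sqrt{1546 + 2415}) = - (\left(-5 + \left(\frac{1}{3 + 15} + 16\right)\right)^{2} + \sqrt{1546 + 2415}) = - (\left(-5 + \left(\frac{1}{18} + 16\right)\right)^{2} + \sqrt{3961}) = - (\left(-5 + \frac{289}{18}\right)^{2} + \sqrt{3961}) = - (\left(\frac{199}{18}\right)^{2} + \sqrt{3961}) = - (\frac{39601}{324} + \sqrt{3961}) = - \frac{39601}{324} - \sqrt{3961}$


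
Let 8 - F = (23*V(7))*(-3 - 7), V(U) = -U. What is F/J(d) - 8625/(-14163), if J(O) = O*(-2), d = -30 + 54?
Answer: 1283507/37768 ≈ 33.984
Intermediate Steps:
d = 24
J(O) = -2*O
F = -1602 (F = 8 - 23*(-1*7)*(-3 - 7) = 8 - 23*(-7)*(-10) = 8 - (-161)*(-10) = 8 - 1*1610 = 8 - 1610 = -1602)
F/J(d) - 8625/(-14163) = -1602/((-2*24)) - 8625/(-14163) = -1602/(-48) - 8625*(-1/14163) = -1602*(-1/48) + 2875/4721 = 267/8 + 2875/4721 = 1283507/37768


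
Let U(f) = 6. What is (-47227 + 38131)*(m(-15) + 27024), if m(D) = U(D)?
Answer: -245864880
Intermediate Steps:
m(D) = 6
(-47227 + 38131)*(m(-15) + 27024) = (-47227 + 38131)*(6 + 27024) = -9096*27030 = -245864880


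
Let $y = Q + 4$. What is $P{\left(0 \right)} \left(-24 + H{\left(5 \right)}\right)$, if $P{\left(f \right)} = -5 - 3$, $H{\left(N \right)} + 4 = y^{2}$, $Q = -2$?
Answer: $192$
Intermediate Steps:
$y = 2$ ($y = -2 + 4 = 2$)
$H{\left(N \right)} = 0$ ($H{\left(N \right)} = -4 + 2^{2} = -4 + 4 = 0$)
$P{\left(f \right)} = -8$ ($P{\left(f \right)} = -5 - 3 = -8$)
$P{\left(0 \right)} \left(-24 + H{\left(5 \right)}\right) = - 8 \left(-24 + 0\right) = \left(-8\right) \left(-24\right) = 192$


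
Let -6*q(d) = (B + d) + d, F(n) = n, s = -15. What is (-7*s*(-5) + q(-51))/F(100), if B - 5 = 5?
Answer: -1529/300 ≈ -5.0967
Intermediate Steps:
B = 10 (B = 5 + 5 = 10)
q(d) = -5/3 - d/3 (q(d) = -((10 + d) + d)/6 = -(10 + 2*d)/6 = -5/3 - d/3)
(-7*s*(-5) + q(-51))/F(100) = (-7*(-15)*(-5) + (-5/3 - ⅓*(-51)))/100 = (105*(-5) + (-5/3 + 17))*(1/100) = (-525 + 46/3)*(1/100) = -1529/3*1/100 = -1529/300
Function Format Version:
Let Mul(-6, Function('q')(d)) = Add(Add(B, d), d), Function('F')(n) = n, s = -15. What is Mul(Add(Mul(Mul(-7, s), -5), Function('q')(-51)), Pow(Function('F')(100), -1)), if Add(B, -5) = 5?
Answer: Rational(-1529, 300) ≈ -5.0967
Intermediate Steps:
B = 10 (B = Add(5, 5) = 10)
Function('q')(d) = Add(Rational(-5, 3), Mul(Rational(-1, 3), d)) (Function('q')(d) = Mul(Rational(-1, 6), Add(Add(10, d), d)) = Mul(Rational(-1, 6), Add(10, Mul(2, d))) = Add(Rational(-5, 3), Mul(Rational(-1, 3), d)))
Mul(Add(Mul(Mul(-7, s), -5), Function('q')(-51)), Pow(Function('F')(100), -1)) = Mul(Add(Mul(Mul(-7, -15), -5), Add(Rational(-5, 3), Mul(Rational(-1, 3), -51))), Pow(100, -1)) = Mul(Add(Mul(105, -5), Add(Rational(-5, 3), 17)), Rational(1, 100)) = Mul(Add(-525, Rational(46, 3)), Rational(1, 100)) = Mul(Rational(-1529, 3), Rational(1, 100)) = Rational(-1529, 300)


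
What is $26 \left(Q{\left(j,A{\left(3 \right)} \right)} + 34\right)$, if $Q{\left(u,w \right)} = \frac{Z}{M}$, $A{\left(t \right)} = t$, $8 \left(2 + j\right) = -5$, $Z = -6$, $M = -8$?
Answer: $\frac{1807}{2} \approx 903.5$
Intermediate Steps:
$j = - \frac{21}{8}$ ($j = -2 + \frac{1}{8} \left(-5\right) = -2 - \frac{5}{8} = - \frac{21}{8} \approx -2.625$)
$Q{\left(u,w \right)} = \frac{3}{4}$ ($Q{\left(u,w \right)} = - \frac{6}{-8} = \left(-6\right) \left(- \frac{1}{8}\right) = \frac{3}{4}$)
$26 \left(Q{\left(j,A{\left(3 \right)} \right)} + 34\right) = 26 \left(\frac{3}{4} + 34\right) = 26 \cdot \frac{139}{4} = \frac{1807}{2}$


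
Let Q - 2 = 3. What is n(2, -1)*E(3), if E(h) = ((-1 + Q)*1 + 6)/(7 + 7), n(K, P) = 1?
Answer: 5/7 ≈ 0.71429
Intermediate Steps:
Q = 5 (Q = 2 + 3 = 5)
E(h) = 5/7 (E(h) = ((-1 + 5)*1 + 6)/(7 + 7) = (4*1 + 6)/14 = (4 + 6)*(1/14) = 10*(1/14) = 5/7)
n(2, -1)*E(3) = 1*(5/7) = 5/7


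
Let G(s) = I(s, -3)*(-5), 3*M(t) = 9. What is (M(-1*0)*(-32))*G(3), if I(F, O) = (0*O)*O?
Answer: 0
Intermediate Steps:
M(t) = 3 (M(t) = (⅓)*9 = 3)
I(F, O) = 0 (I(F, O) = 0*O = 0)
G(s) = 0 (G(s) = 0*(-5) = 0)
(M(-1*0)*(-32))*G(3) = (3*(-32))*0 = -96*0 = 0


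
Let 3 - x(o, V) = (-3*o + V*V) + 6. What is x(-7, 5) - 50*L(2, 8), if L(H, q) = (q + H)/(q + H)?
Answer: -99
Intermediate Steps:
x(o, V) = -3 - V² + 3*o (x(o, V) = 3 - ((-3*o + V*V) + 6) = 3 - ((-3*o + V²) + 6) = 3 - ((V² - 3*o) + 6) = 3 - (6 + V² - 3*o) = 3 + (-6 - V² + 3*o) = -3 - V² + 3*o)
L(H, q) = 1 (L(H, q) = (H + q)/(H + q) = 1)
x(-7, 5) - 50*L(2, 8) = (-3 - 1*5² + 3*(-7)) - 50*1 = (-3 - 1*25 - 21) - 50 = (-3 - 25 - 21) - 50 = -49 - 50 = -99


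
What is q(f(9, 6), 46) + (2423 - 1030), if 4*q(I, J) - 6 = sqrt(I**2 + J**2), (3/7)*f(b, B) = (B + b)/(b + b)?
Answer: 2789/2 + sqrt(686809)/72 ≈ 1406.0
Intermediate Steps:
f(b, B) = 7*(B + b)/(6*b) (f(b, B) = 7*((B + b)/(b + b))/3 = 7*((B + b)/((2*b)))/3 = 7*((B + b)*(1/(2*b)))/3 = 7*((B + b)/(2*b))/3 = 7*(B + b)/(6*b))
q(I, J) = 3/2 + sqrt(I**2 + J**2)/4
q(f(9, 6), 46) + (2423 - 1030) = (3/2 + sqrt(((7/6)*(6 + 9)/9)**2 + 46**2)/4) + (2423 - 1030) = (3/2 + sqrt(((7/6)*(1/9)*15)**2 + 2116)/4) + 1393 = (3/2 + sqrt((35/18)**2 + 2116)/4) + 1393 = (3/2 + sqrt(1225/324 + 2116)/4) + 1393 = (3/2 + sqrt(686809/324)/4) + 1393 = (3/2 + (sqrt(686809)/18)/4) + 1393 = (3/2 + sqrt(686809)/72) + 1393 = 2789/2 + sqrt(686809)/72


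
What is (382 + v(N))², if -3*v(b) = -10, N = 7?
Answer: 1336336/9 ≈ 1.4848e+5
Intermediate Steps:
v(b) = 10/3 (v(b) = -⅓*(-10) = 10/3)
(382 + v(N))² = (382 + 10/3)² = (1156/3)² = 1336336/9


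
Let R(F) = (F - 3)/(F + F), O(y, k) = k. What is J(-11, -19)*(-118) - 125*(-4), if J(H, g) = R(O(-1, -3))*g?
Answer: 2742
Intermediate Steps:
R(F) = (-3 + F)/(2*F) (R(F) = (-3 + F)/((2*F)) = (-3 + F)*(1/(2*F)) = (-3 + F)/(2*F))
J(H, g) = g (J(H, g) = ((½)*(-3 - 3)/(-3))*g = ((½)*(-⅓)*(-6))*g = 1*g = g)
J(-11, -19)*(-118) - 125*(-4) = -19*(-118) - 125*(-4) = 2242 + 500 = 2742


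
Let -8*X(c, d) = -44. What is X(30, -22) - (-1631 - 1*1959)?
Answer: 7191/2 ≈ 3595.5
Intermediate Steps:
X(c, d) = 11/2 (X(c, d) = -⅛*(-44) = 11/2)
X(30, -22) - (-1631 - 1*1959) = 11/2 - (-1631 - 1*1959) = 11/2 - (-1631 - 1959) = 11/2 - 1*(-3590) = 11/2 + 3590 = 7191/2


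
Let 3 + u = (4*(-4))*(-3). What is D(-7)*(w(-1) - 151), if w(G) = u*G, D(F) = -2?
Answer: 392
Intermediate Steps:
u = 45 (u = -3 + (4*(-4))*(-3) = -3 - 16*(-3) = -3 + 48 = 45)
w(G) = 45*G
D(-7)*(w(-1) - 151) = -2*(45*(-1) - 151) = -2*(-45 - 151) = -2*(-196) = 392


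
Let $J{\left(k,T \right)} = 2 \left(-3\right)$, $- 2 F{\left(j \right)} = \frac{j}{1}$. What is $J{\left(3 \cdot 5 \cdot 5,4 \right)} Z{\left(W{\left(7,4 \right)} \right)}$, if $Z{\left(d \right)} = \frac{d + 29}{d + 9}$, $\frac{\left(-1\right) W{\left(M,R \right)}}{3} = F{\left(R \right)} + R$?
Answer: $-46$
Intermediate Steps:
$F{\left(j \right)} = - \frac{j}{2}$ ($F{\left(j \right)} = - \frac{j 1^{-1}}{2} = - \frac{j 1}{2} = - \frac{j}{2}$)
$W{\left(M,R \right)} = - \frac{3 R}{2}$ ($W{\left(M,R \right)} = - 3 \left(- \frac{R}{2} + R\right) = - 3 \frac{R}{2} = - \frac{3 R}{2}$)
$J{\left(k,T \right)} = -6$
$Z{\left(d \right)} = \frac{29 + d}{9 + d}$
$J{\left(3 \cdot 5 \cdot 5,4 \right)} Z{\left(W{\left(7,4 \right)} \right)} = - 6 \frac{29 - 6}{9 - 6} = - 6 \cdot \frac{1}{3} \cdot 23 = \left(-6\right) \frac{23}{3} = -46$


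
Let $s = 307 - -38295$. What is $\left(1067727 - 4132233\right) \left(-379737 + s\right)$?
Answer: $1045410254310$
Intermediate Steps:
$s = 38602$ ($s = 307 + 38295 = 38602$)
$\left(1067727 - 4132233\right) \left(-379737 + s\right) = \left(1067727 - 4132233\right) \left(-379737 + 38602\right) = \left(-3064506\right) \left(-341135\right) = 1045410254310$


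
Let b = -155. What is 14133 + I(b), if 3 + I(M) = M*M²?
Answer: -3709745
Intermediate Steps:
I(M) = -3 + M³ (I(M) = -3 + M*M² = -3 + M³)
14133 + I(b) = 14133 + (-3 + (-155)³) = 14133 + (-3 - 3723875) = 14133 - 3723878 = -3709745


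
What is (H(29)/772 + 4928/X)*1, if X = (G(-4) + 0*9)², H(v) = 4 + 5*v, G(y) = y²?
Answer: 7505/386 ≈ 19.443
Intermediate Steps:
X = 256 (X = ((-4)² + 0*9)² = (16 + 0)² = 16² = 256)
(H(29)/772 + 4928/X)*1 = ((4 + 5*29)/772 + 4928/256)*1 = ((4 + 145)*(1/772) + 4928*(1/256))*1 = (149*(1/772) + 77/4)*1 = (149/772 + 77/4)*1 = (7505/386)*1 = 7505/386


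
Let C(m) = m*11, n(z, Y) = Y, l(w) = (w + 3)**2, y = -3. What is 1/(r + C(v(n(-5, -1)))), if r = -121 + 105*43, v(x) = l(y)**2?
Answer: 1/4394 ≈ 0.00022758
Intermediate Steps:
l(w) = (3 + w)**2
v(x) = 0 (v(x) = ((3 - 3)**2)**2 = (0**2)**2 = 0**2 = 0)
C(m) = 11*m
r = 4394 (r = -121 + 4515 = 4394)
1/(r + C(v(n(-5, -1)))) = 1/(4394 + 11*0) = 1/(4394 + 0) = 1/4394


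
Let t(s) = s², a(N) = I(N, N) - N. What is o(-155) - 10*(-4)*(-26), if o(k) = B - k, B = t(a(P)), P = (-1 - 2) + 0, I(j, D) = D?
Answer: -885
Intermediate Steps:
P = -3 (P = -3 + 0 = -3)
a(N) = 0 (a(N) = N - N = 0)
B = 0 (B = 0² = 0)
o(k) = -k (o(k) = 0 - k = -k)
o(-155) - 10*(-4)*(-26) = -1*(-155) - 10*(-4)*(-26) = 155 - (-40)*(-26) = 155 - 1*1040 = 155 - 1040 = -885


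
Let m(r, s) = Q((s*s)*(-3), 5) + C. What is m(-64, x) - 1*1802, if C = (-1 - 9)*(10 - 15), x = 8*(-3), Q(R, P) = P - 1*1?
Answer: -1748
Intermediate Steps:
Q(R, P) = -1 + P (Q(R, P) = P - 1 = -1 + P)
x = -24
C = 50 (C = -10*(-5) = 50)
m(r, s) = 54 (m(r, s) = (-1 + 5) + 50 = 4 + 50 = 54)
m(-64, x) - 1*1802 = 54 - 1*1802 = 54 - 1802 = -1748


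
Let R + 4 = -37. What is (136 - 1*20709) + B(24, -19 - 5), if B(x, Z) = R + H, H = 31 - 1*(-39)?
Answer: -20544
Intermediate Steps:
R = -41 (R = -4 - 37 = -41)
H = 70 (H = 31 + 39 = 70)
B(x, Z) = 29 (B(x, Z) = -41 + 70 = 29)
(136 - 1*20709) + B(24, -19 - 5) = (136 - 1*20709) + 29 = (136 - 20709) + 29 = -20573 + 29 = -20544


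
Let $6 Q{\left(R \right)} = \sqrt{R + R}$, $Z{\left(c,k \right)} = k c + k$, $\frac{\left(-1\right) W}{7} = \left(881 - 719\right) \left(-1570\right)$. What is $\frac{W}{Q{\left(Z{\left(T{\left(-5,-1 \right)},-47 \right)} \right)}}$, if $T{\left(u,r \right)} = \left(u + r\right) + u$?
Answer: $\frac{1068228 \sqrt{235}}{47} \approx 3.4842 \cdot 10^{5}$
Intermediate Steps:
$T{\left(u,r \right)} = r + 2 u$ ($T{\left(u,r \right)} = \left(r + u\right) + u = r + 2 u$)
$W = 1780380$ ($W = - 7 \left(881 - 719\right) \left(-1570\right) = - 7 \cdot 162 \left(-1570\right) = \left(-7\right) \left(-254340\right) = 1780380$)
$Z{\left(c,k \right)} = k + c k$ ($Z{\left(c,k \right)} = c k + k = k + c k$)
$Q{\left(R \right)} = \frac{\sqrt{2} \sqrt{R}}{6}$ ($Q{\left(R \right)} = \frac{\sqrt{R + R}}{6} = \frac{\sqrt{2 R}}{6} = \frac{\sqrt{2} \sqrt{R}}{6}$)
$\frac{W}{Q{\left(Z{\left(T{\left(-5,-1 \right)},-47 \right)} \right)}} = \frac{1780380}{\frac{1}{6} \sqrt{2} \sqrt{- 47 \left(1 + \left(-1 + 2 \left(-5\right)\right)\right)}} = \frac{1780380}{\frac{1}{6} \sqrt{2} \sqrt{- 47 \left(1 - 11\right)}} = \frac{1780380}{\frac{1}{6} \sqrt{2} \sqrt{\left(-47\right) \left(-10\right)}} = \frac{1780380}{\frac{1}{6} \sqrt{2} \sqrt{470}} = \frac{1780380}{\frac{1}{3} \sqrt{235}} = 1780380 \frac{3 \sqrt{235}}{235} = \frac{1068228 \sqrt{235}}{47}$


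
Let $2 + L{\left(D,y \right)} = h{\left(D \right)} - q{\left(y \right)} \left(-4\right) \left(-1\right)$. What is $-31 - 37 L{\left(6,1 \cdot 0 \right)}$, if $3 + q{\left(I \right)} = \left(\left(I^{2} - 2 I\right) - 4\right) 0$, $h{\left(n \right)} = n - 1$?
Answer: $-586$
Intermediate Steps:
$h{\left(n \right)} = -1 + n$
$q{\left(I \right)} = -3$ ($q{\left(I \right)} = -3 + \left(\left(I^{2} - 2 I\right) - 4\right) 0 = -3 + \left(-4 + I^{2} - 2 I\right) 0 = -3 + 0 = -3$)
$L{\left(D,y \right)} = 9 + D$ ($L{\left(D,y \right)} = -2 - \left(1 - D + \left(-3\right) \left(-4\right) \left(-1\right)\right) = -2 - \left(1 - 12 - D\right) = -2 + \left(\left(-1 + D\right) - -12\right) = -2 + \left(\left(-1 + D\right) + 12\right) = -2 + \left(11 + D\right) = 9 + D$)
$-31 - 37 L{\left(6,1 \cdot 0 \right)} = -31 - 37 \left(9 + 6\right) = -31 - 555 = -586$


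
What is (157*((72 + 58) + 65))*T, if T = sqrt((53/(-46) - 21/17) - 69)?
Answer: 153075*I*sqrt(1746206)/782 ≈ 2.5867e+5*I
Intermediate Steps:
T = 5*I*sqrt(1746206)/782 (T = sqrt((53*(-1/46) - 21*1/17) - 69) = sqrt((-53/46 - 21/17) - 69) = sqrt(-1867/782 - 69) = sqrt(-55825/782) = 5*I*sqrt(1746206)/782 ≈ 8.4491*I)
(157*((72 + 58) + 65))*T = (157*((72 + 58) + 65))*(5*I*sqrt(1746206)/782) = (157*(130 + 65))*(5*I*sqrt(1746206)/782) = (157*195)*(5*I*sqrt(1746206)/782) = 30615*(5*I*sqrt(1746206)/782) = 153075*I*sqrt(1746206)/782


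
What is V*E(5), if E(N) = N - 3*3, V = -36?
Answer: 144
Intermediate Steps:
E(N) = -9 + N (E(N) = N - 9 = -9 + N)
V*E(5) = -36*(-9 + 5) = -36*(-4) = 144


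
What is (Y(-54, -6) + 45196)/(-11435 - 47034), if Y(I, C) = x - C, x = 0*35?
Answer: -45202/58469 ≈ -0.77309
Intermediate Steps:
x = 0
Y(I, C) = -C (Y(I, C) = 0 - C = -C)
(Y(-54, -6) + 45196)/(-11435 - 47034) = (-1*(-6) + 45196)/(-11435 - 47034) = (6 + 45196)/(-58469) = 45202*(-1/58469) = -45202/58469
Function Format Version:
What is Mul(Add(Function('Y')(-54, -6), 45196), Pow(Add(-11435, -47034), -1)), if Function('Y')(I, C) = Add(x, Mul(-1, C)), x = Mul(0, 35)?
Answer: Rational(-45202, 58469) ≈ -0.77309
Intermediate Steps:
x = 0
Function('Y')(I, C) = Mul(-1, C) (Function('Y')(I, C) = Add(0, Mul(-1, C)) = Mul(-1, C))
Mul(Add(Function('Y')(-54, -6), 45196), Pow(Add(-11435, -47034), -1)) = Mul(Add(Mul(-1, -6), 45196), Pow(Add(-11435, -47034), -1)) = Mul(Add(6, 45196), Pow(-58469, -1)) = Mul(45202, Rational(-1, 58469)) = Rational(-45202, 58469)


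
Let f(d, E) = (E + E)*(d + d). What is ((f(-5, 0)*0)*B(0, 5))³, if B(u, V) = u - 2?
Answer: 0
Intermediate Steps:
B(u, V) = -2 + u
f(d, E) = 4*E*d (f(d, E) = (2*E)*(2*d) = 4*E*d)
((f(-5, 0)*0)*B(0, 5))³ = (((4*0*(-5))*0)*(-2 + 0))³ = ((0*0)*(-2))³ = (0*(-2))³ = 0³ = 0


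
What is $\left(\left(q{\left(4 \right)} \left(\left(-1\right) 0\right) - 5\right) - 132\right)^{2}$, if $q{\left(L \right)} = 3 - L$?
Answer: $18769$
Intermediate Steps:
$\left(\left(q{\left(4 \right)} \left(\left(-1\right) 0\right) - 5\right) - 132\right)^{2} = \left(\left(\left(3 - 4\right) \left(\left(-1\right) 0\right) - 5\right) - 132\right)^{2} = \left(\left(\left(3 - 4\right) 0 - 5\right) - 132\right)^{2} = \left(\left(\left(-1\right) 0 - 5\right) - 132\right)^{2} = \left(\left(0 - 5\right) - 132\right)^{2} = \left(-5 - 132\right)^{2} = \left(-137\right)^{2} = 18769$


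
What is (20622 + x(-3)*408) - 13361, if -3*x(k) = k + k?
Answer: 8077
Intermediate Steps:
x(k) = -2*k/3 (x(k) = -(k + k)/3 = -2*k/3)
(20622 + x(-3)*408) - 13361 = (20622 - ⅔*(-3)*408) - 13361 = (20622 + 2*408) - 13361 = (20622 + 816) - 13361 = 21438 - 13361 = 8077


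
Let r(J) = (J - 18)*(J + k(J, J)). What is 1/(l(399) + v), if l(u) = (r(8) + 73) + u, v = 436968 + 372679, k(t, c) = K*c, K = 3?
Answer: 1/809799 ≈ 1.2349e-6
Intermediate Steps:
k(t, c) = 3*c
r(J) = 4*J*(-18 + J) (r(J) = (J - 18)*(J + 3*J) = (-18 + J)*(4*J) = 4*J*(-18 + J))
v = 809647
l(u) = -247 + u (l(u) = (4*8*(-18 + 8) + 73) + u = (4*8*(-10) + 73) + u = (-320 + 73) + u = -247 + u)
1/(l(399) + v) = 1/((-247 + 399) + 809647) = 1/(152 + 809647) = 1/809799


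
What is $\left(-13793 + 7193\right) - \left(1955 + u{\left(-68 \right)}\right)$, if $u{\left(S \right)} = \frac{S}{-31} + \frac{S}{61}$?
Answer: $- \frac{16179545}{1891} \approx -8556.1$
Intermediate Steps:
$u{\left(S \right)} = - \frac{30 S}{1891}$ ($u{\left(S \right)} = S \left(- \frac{1}{31}\right) + S \frac{1}{61} = - \frac{S}{31} + \frac{S}{61} = - \frac{30 S}{1891}$)
$\left(-13793 + 7193\right) - \left(1955 + u{\left(-68 \right)}\right) = \left(-13793 + 7193\right) - \left(1955 - - \frac{2040}{1891}\right) = -6600 - \left(1955 + \frac{2040}{1891}\right) = -6600 - \frac{3698945}{1891} = - \frac{16179545}{1891}$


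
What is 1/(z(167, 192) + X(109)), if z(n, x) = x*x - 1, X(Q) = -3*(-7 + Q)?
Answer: 1/36557 ≈ 2.7355e-5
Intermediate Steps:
X(Q) = 21 - 3*Q
z(n, x) = -1 + x**2 (z(n, x) = x**2 - 1 = -1 + x**2)
1/(z(167, 192) + X(109)) = 1/((-1 + 192**2) + (21 - 3*109)) = 1/((-1 + 36864) + (21 - 327)) = 1/(36863 - 306) = 1/36557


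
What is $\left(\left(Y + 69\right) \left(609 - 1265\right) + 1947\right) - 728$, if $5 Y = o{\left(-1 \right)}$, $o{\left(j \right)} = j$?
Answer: $- \frac{219569}{5} \approx -43914.0$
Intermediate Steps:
$Y = - \frac{1}{5}$ ($Y = \frac{1}{5} \left(-1\right) = - \frac{1}{5} \approx -0.2$)
$\left(\left(Y + 69\right) \left(609 - 1265\right) + 1947\right) - 728 = \left(\left(- \frac{1}{5} + 69\right) \left(609 - 1265\right) + 1947\right) - 728 = \left(\frac{344}{5} \left(-656\right) + 1947\right) - 728 = \left(- \frac{225664}{5} + 1947\right) - 728 = - \frac{215929}{5} - 728 = - \frac{219569}{5}$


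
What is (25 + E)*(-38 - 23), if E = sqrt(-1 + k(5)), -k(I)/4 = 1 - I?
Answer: -1525 - 61*sqrt(15) ≈ -1761.3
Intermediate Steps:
k(I) = -4 + 4*I (k(I) = -4*(1 - I) = -4 + 4*I)
E = sqrt(15) (E = sqrt(-1 + (-4 + 4*5)) = sqrt(-1 + (-4 + 20)) = sqrt(-1 + 16) = sqrt(15) ≈ 3.8730)
(25 + E)*(-38 - 23) = (25 + sqrt(15))*(-38 - 23) = (25 + sqrt(15))*(-61) = -1525 - 61*sqrt(15)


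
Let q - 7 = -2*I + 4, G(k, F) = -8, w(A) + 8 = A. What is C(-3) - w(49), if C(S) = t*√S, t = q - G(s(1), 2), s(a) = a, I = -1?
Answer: -41 + 21*I*√3 ≈ -41.0 + 36.373*I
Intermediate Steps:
w(A) = -8 + A
q = 13 (q = 7 + (-2*(-1) + 4) = 7 + (2 + 4) = 7 + 6 = 13)
t = 21 (t = 13 - 1*(-8) = 13 + 8 = 21)
C(S) = 21*√S
C(-3) - w(49) = 21*√(-3) - (-8 + 49) = 21*(I*√3) - 1*41 = 21*I*√3 - 41 = -41 + 21*I*√3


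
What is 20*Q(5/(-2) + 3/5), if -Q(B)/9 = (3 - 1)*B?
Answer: 684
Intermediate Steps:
Q(B) = -18*B (Q(B) = -9*(3 - 1)*B = -18*B)
20*Q(5/(-2) + 3/5) = 20*(-18*(5/(-2) + 3/5)) = 20*(-18*(5*(-1/2) + 3*(1/5))) = 20*(-18*(-5/2 + 3/5)) = 20*(-18*(-19/10)) = 20*(171/5) = 684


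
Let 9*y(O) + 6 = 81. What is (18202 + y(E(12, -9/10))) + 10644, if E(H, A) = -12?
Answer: 86563/3 ≈ 28854.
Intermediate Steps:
y(O) = 25/3 (y(O) = -⅔ + (⅑)*81 = -⅔ + 9 = 25/3)
(18202 + y(E(12, -9/10))) + 10644 = (18202 + 25/3) + 10644 = 54631/3 + 10644 = 86563/3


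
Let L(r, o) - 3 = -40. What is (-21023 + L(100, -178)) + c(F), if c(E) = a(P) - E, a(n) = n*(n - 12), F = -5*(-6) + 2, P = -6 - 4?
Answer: -20872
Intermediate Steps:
L(r, o) = -37 (L(r, o) = 3 - 40 = -37)
P = -10
F = 32 (F = 30 + 2 = 32)
a(n) = n*(-12 + n)
c(E) = 220 - E (c(E) = -10*(-12 - 10) - E = -10*(-22) - E = 220 - E)
(-21023 + L(100, -178)) + c(F) = (-21023 - 37) + (220 - 1*32) = -21060 + (220 - 32) = -21060 + 188 = -20872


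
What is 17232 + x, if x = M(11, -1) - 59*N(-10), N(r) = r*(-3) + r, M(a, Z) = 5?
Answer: 16057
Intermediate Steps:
N(r) = -2*r (N(r) = -3*r + r = -2*r)
x = -1175 (x = 5 - (-118)*(-10) = 5 - 59*20 = 5 - 1180 = -1175)
17232 + x = 17232 - 1175 = 16057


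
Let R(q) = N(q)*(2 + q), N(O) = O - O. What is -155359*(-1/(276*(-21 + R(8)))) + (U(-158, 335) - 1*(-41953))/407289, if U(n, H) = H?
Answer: -21010303501/786882348 ≈ -26.701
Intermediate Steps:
N(O) = 0
R(q) = 0 (R(q) = 0*(2 + q) = 0)
-155359*(-1/(276*(-21 + R(8)))) + (U(-158, 335) - 1*(-41953))/407289 = -155359*(-1/(276*(-21 + 0))) + (335 - 1*(-41953))/407289 = -155359/((-21*(-276))) + (335 + 41953)*(1/407289) = -155359/5796 + 42288*(1/407289) = -155359*1/5796 + 14096/135763 = -155359/5796 + 14096/135763 = -21010303501/786882348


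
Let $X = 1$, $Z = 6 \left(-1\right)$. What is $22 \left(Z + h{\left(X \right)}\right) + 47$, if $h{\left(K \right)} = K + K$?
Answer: $-41$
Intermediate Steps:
$Z = -6$
$h{\left(K \right)} = 2 K$
$22 \left(Z + h{\left(X \right)}\right) + 47 = 22 \left(-6 + 2 \cdot 1\right) + 47 = 22 \left(-6 + 2\right) + 47 = 22 \left(-4\right) + 47 = -88 + 47 = -41$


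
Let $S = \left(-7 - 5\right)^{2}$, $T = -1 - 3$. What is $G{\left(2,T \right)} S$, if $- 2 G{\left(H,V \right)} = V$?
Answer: $288$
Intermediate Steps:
$T = -4$
$G{\left(H,V \right)} = - \frac{V}{2}$
$S = 144$ ($S = \left(-12\right)^{2} = 144$)
$G{\left(2,T \right)} S = \left(- \frac{1}{2}\right) \left(-4\right) 144 = 2 \cdot 144 = 288$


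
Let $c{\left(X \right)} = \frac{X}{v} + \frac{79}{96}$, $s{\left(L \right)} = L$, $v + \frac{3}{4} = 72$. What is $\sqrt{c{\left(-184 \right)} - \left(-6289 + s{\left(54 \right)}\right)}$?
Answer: $\frac{\sqrt{3600319690}}{760} \approx 78.951$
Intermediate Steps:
$v = \frac{285}{4}$ ($v = - \frac{3}{4} + 72 = \frac{285}{4} \approx 71.25$)
$c{\left(X \right)} = \frac{79}{96} + \frac{4 X}{285}$ ($c{\left(X \right)} = \frac{X}{\frac{285}{4}} + \frac{79}{96} = X \frac{4}{285} + 79 \cdot \frac{1}{96} = \frac{4 X}{285} + \frac{79}{96} = \frac{79}{96} + \frac{4 X}{285}$)
$\sqrt{c{\left(-184 \right)} - \left(-6289 + s{\left(54 \right)}\right)} = \sqrt{\left(\frac{79}{96} + \frac{4}{285} \left(-184\right)\right) + \left(6289 - 54\right)} = \sqrt{\left(\frac{79}{96} - \frac{736}{285}\right) + \left(6289 - 54\right)} = \sqrt{- \frac{5349}{3040} + 6235} = \sqrt{\frac{18949051}{3040}} = \frac{\sqrt{3600319690}}{760}$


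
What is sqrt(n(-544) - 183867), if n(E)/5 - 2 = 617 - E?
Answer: 2*I*sqrt(44513) ≈ 421.96*I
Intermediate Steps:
n(E) = 3095 - 5*E (n(E) = 10 + 5*(617 - E) = 10 + (3085 - 5*E) = 3095 - 5*E)
sqrt(n(-544) - 183867) = sqrt((3095 - 5*(-544)) - 183867) = sqrt((3095 + 2720) - 183867) = sqrt(5815 - 183867) = sqrt(-178052) = 2*I*sqrt(44513)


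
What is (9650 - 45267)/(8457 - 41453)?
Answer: 35617/32996 ≈ 1.0794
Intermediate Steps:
(9650 - 45267)/(8457 - 41453) = -35617/(-32996) = -35617*(-1/32996) = 35617/32996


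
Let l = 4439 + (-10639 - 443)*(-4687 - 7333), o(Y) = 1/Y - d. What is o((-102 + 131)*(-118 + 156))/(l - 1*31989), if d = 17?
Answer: -18733/146762255180 ≈ -1.2764e-7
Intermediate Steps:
o(Y) = -17 + 1/Y (o(Y) = 1/Y - 1*17 = 1/Y - 17 = -17 + 1/Y)
l = 133210079 (l = 4439 - 11082*(-12020) = 4439 + 133205640 = 133210079)
o((-102 + 131)*(-118 + 156))/(l - 1*31989) = (-17 + 1/((-102 + 131)*(-118 + 156)))/(133210079 - 1*31989) = (-17 + 1/(29*38))/(133210079 - 31989) = (-17 + 1/1102)/133178090 = (-17 + 1/1102)*(1/133178090) = -18733/1102*1/133178090 = -18733/146762255180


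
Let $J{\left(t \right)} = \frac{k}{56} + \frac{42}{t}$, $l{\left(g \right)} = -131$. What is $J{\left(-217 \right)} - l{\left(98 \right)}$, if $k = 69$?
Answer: $\frac{229219}{1736} \approx 132.04$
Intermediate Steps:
$J{\left(t \right)} = \frac{69}{56} + \frac{42}{t}$
$J{\left(-217 \right)} - l{\left(98 \right)} = \left(\frac{69}{56} + \frac{42}{-217}\right) - -131 = \left(\frac{69}{56} + 42 \left(- \frac{1}{217}\right)\right) + 131 = \left(\frac{69}{56} - \frac{6}{31}\right) + 131 = \frac{1803}{1736} + 131 = \frac{229219}{1736}$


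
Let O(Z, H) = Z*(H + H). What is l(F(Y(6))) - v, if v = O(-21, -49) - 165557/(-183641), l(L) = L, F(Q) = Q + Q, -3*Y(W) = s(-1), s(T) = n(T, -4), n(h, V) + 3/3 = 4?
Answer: -378466017/183641 ≈ -2060.9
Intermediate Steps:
n(h, V) = 3 (n(h, V) = -1 + 4 = 3)
O(Z, H) = 2*H*Z (O(Z, H) = Z*(2*H) = 2*H*Z)
s(T) = 3
Y(W) = -1 (Y(W) = -⅓*3 = -1)
F(Q) = 2*Q
v = 378098735/183641 (v = 2*(-49)*(-21) - 165557/(-183641) = 2058 - 165557*(-1/183641) = 2058 + 165557/183641 = 378098735/183641 ≈ 2058.9)
l(F(Y(6))) - v = 2*(-1) - 1*378098735/183641 = -2 - 378098735/183641 = -378466017/183641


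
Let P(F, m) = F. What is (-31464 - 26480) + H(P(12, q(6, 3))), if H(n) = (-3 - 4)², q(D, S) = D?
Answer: -57895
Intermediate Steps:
H(n) = 49 (H(n) = (-7)² = 49)
(-31464 - 26480) + H(P(12, q(6, 3))) = (-31464 - 26480) + 49 = -57944 + 49 = -57895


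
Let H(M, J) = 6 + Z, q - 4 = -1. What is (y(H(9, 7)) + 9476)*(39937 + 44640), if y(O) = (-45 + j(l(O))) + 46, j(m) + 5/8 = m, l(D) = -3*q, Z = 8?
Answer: 6405777403/8 ≈ 8.0072e+8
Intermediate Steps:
q = 3 (q = 4 - 1 = 3)
H(M, J) = 14 (H(M, J) = 6 + 8 = 14)
l(D) = -9 (l(D) = -3*3 = -9)
j(m) = -5/8 + m
y(O) = -69/8 (y(O) = (-45 + (-5/8 - 9)) + 46 = (-45 - 77/8) + 46 = -437/8 + 46 = -69/8)
(y(H(9, 7)) + 9476)*(39937 + 44640) = (-69/8 + 9476)*(39937 + 44640) = (75739/8)*84577 = 6405777403/8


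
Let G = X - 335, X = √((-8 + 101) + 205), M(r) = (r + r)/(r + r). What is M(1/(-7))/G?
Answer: -335/111927 - √298/111927 ≈ -0.0031473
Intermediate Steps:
M(r) = 1 (M(r) = (2*r)/((2*r)) = (2*r)*(1/(2*r)) = 1)
X = √298 (X = √(93 + 205) = √298 ≈ 17.263)
G = -335 + √298 (G = √298 - 335 = -335 + √298 ≈ -317.74)
M(1/(-7))/G = 1/(-335 + √298)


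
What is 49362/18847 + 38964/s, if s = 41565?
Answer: 54629138/15360305 ≈ 3.5565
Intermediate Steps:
49362/18847 + 38964/s = 49362/18847 + 38964/41565 = 49362*(1/18847) + 38964*(1/41565) = 49362/18847 + 764/815 = 54629138/15360305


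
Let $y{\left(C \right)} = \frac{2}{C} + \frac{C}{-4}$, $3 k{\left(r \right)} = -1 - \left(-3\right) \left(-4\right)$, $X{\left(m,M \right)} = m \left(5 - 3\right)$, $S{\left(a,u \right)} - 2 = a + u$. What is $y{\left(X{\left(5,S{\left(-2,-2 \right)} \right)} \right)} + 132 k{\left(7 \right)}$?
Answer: $- \frac{5743}{10} \approx -574.3$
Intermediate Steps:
$S{\left(a,u \right)} = 2 + a + u$ ($S{\left(a,u \right)} = 2 + \left(a + u\right) = 2 + a + u$)
$X{\left(m,M \right)} = 2 m$ ($X{\left(m,M \right)} = m 2 = 2 m$)
$k{\left(r \right)} = - \frac{13}{3}$ ($k{\left(r \right)} = \frac{-1 - \left(-3\right) \left(-4\right)}{3} = \frac{-1 - 12}{3} = \frac{1}{3} \left(-13\right) = - \frac{13}{3}$)
$y{\left(C \right)} = \frac{2}{C} - \frac{C}{4}$ ($y{\left(C \right)} = \frac{2}{C} + C \left(- \frac{1}{4}\right) = \frac{2}{C} - \frac{C}{4}$)
$y{\left(X{\left(5,S{\left(-2,-2 \right)} \right)} \right)} + 132 k{\left(7 \right)} = \left(\frac{2}{2 \cdot 5} - \frac{2 \cdot 5}{4}\right) + 132 \left(- \frac{13}{3}\right) = \left(\frac{2}{10} - \frac{5}{2}\right) - 572 = \left(2 \cdot \frac{1}{10} - \frac{5}{2}\right) - 572 = \left(\frac{1}{5} - \frac{5}{2}\right) - 572 = - \frac{23}{10} - 572 = - \frac{5743}{10}$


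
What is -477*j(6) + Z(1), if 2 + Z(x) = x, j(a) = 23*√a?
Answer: -1 - 10971*√6 ≈ -26874.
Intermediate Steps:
Z(x) = -2 + x
-477*j(6) + Z(1) = -10971*√6 + (-2 + 1) = -10971*√6 - 1 = -1 - 10971*√6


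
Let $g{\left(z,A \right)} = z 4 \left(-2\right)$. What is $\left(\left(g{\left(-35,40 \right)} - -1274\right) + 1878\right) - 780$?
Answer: $2652$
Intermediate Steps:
$g{\left(z,A \right)} = - 8 z$ ($g{\left(z,A \right)} = 4 z \left(-2\right) = - 8 z$)
$\left(\left(g{\left(-35,40 \right)} - -1274\right) + 1878\right) - 780 = \left(\left(\left(-8\right) \left(-35\right) - -1274\right) + 1878\right) - 780 = \left(\left(280 + 1274\right) + 1878\right) - 780 = \left(1554 + 1878\right) - 780 = 3432 - 780 = 2652$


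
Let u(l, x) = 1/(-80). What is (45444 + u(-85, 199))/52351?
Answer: 3635519/4188080 ≈ 0.86806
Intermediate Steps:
u(l, x) = -1/80
(45444 + u(-85, 199))/52351 = (45444 - 1/80)/52351 = (3635519/80)*(1/52351) = 3635519/4188080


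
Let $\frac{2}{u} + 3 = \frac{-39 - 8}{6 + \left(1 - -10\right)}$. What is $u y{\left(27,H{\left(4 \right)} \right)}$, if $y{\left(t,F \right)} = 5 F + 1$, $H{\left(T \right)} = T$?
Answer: $- \frac{51}{7} \approx -7.2857$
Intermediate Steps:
$u = - \frac{17}{49}$ ($u = \frac{2}{-3 + \frac{-39 - 8}{6 + \left(1 - -10\right)}} = \frac{2}{-3 + \frac{-39 - 8}{6 + \left(1 + 10\right)}} = \frac{2}{-3 + \frac{-39 - 8}{6 + 11}} = \frac{2}{-3 - \frac{47}{17}} = \frac{2}{- \frac{98}{17}} = 2 \left(- \frac{17}{98}\right) = - \frac{17}{49} \approx -0.34694$)
$y{\left(t,F \right)} = 1 + 5 F$
$u y{\left(27,H{\left(4 \right)} \right)} = - \frac{17 \left(1 + 5 \cdot 4\right)}{49} = - \frac{17 \left(1 + 20\right)}{49} = \left(- \frac{17}{49}\right) 21 = - \frac{51}{7}$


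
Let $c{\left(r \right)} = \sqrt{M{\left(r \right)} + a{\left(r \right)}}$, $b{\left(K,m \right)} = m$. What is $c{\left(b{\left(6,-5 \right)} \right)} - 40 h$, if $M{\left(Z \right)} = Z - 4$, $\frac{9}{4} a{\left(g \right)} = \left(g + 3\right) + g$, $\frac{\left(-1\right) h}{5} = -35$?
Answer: $-7000 + \frac{i \sqrt{109}}{3} \approx -7000.0 + 3.4801 i$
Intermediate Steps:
$h = 175$ ($h = \left(-5\right) \left(-35\right) = 175$)
$a{\left(g \right)} = \frac{4}{3} + \frac{8 g}{9}$ ($a{\left(g \right)} = \frac{4 \left(\left(g + 3\right) + g\right)}{9} = \frac{4 \left(\left(3 + g\right) + g\right)}{9} = \frac{4 \left(3 + 2 g\right)}{9} = \frac{4}{3} + \frac{8 g}{9}$)
$M{\left(Z \right)} = -4 + Z$
$c{\left(r \right)} = \sqrt{- \frac{8}{3} + \frac{17 r}{9}}$ ($c{\left(r \right)} = \sqrt{\left(-4 + r\right) + \left(\frac{4}{3} + \frac{8 r}{9}\right)} = \sqrt{- \frac{8}{3} + \frac{17 r}{9}}$)
$c{\left(b{\left(6,-5 \right)} \right)} - 40 h = \frac{\sqrt{-24 + 17 \left(-5\right)}}{3} - 7000 = \frac{\sqrt{-24 - 85}}{3} - 7000 = \frac{\sqrt{-109}}{3} - 7000 = \frac{i \sqrt{109}}{3} - 7000 = -7000 + \frac{i \sqrt{109}}{3}$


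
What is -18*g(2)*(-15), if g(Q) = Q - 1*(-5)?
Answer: 1890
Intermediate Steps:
g(Q) = 5 + Q (g(Q) = Q + 5 = 5 + Q)
-18*g(2)*(-15) = -18*(5 + 2)*(-15) = -18*7*(-15) = -126*(-15) = 1890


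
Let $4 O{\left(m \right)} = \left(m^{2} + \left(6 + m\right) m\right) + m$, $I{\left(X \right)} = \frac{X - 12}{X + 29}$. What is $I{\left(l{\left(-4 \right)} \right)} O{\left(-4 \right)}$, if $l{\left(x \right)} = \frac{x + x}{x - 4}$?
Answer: $- \frac{11}{30} \approx -0.36667$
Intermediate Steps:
$l{\left(x \right)} = \frac{2 x}{-4 + x}$
$I{\left(X \right)} = \frac{-12 + X}{29 + X}$
$O{\left(m \right)} = \frac{m}{4} + \frac{m^{2}}{4} + \frac{m \left(6 + m\right)}{4}$ ($O{\left(m \right)} = \frac{\left(m^{2} + \left(6 + m\right) m\right) + m}{4} = \frac{\left(m^{2} + m \left(6 + m\right)\right) + m}{4} = \frac{m + m^{2} + m \left(6 + m\right)}{4} = \frac{m}{4} + \frac{m^{2}}{4} + \frac{m \left(6 + m\right)}{4}$)
$I{\left(l{\left(-4 \right)} \right)} O{\left(-4 \right)} = \frac{-12 + 2 \left(-4\right) \frac{1}{-4 - 4}}{29 + 2 \left(-4\right) \frac{1}{-4 - 4}} \cdot \frac{1}{4} \left(-4\right) \left(7 + 2 \left(-4\right)\right) = \frac{-12 + 2 \left(-4\right) \frac{1}{-8}}{29 + 2 \left(-4\right) \frac{1}{-8}} \cdot \frac{1}{4} \left(-4\right) \left(7 - 8\right) = \frac{-12 + 2 \left(-4\right) \left(- \frac{1}{8}\right)}{29 + 2 \left(-4\right) \left(- \frac{1}{8}\right)} \frac{1}{4} \left(-4\right) \left(-1\right) = \frac{-12 + 1}{29 + 1} \cdot 1 = \frac{1}{30} \left(-11\right) 1 = \left(- \frac{11}{30}\right) 1 = - \frac{11}{30}$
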